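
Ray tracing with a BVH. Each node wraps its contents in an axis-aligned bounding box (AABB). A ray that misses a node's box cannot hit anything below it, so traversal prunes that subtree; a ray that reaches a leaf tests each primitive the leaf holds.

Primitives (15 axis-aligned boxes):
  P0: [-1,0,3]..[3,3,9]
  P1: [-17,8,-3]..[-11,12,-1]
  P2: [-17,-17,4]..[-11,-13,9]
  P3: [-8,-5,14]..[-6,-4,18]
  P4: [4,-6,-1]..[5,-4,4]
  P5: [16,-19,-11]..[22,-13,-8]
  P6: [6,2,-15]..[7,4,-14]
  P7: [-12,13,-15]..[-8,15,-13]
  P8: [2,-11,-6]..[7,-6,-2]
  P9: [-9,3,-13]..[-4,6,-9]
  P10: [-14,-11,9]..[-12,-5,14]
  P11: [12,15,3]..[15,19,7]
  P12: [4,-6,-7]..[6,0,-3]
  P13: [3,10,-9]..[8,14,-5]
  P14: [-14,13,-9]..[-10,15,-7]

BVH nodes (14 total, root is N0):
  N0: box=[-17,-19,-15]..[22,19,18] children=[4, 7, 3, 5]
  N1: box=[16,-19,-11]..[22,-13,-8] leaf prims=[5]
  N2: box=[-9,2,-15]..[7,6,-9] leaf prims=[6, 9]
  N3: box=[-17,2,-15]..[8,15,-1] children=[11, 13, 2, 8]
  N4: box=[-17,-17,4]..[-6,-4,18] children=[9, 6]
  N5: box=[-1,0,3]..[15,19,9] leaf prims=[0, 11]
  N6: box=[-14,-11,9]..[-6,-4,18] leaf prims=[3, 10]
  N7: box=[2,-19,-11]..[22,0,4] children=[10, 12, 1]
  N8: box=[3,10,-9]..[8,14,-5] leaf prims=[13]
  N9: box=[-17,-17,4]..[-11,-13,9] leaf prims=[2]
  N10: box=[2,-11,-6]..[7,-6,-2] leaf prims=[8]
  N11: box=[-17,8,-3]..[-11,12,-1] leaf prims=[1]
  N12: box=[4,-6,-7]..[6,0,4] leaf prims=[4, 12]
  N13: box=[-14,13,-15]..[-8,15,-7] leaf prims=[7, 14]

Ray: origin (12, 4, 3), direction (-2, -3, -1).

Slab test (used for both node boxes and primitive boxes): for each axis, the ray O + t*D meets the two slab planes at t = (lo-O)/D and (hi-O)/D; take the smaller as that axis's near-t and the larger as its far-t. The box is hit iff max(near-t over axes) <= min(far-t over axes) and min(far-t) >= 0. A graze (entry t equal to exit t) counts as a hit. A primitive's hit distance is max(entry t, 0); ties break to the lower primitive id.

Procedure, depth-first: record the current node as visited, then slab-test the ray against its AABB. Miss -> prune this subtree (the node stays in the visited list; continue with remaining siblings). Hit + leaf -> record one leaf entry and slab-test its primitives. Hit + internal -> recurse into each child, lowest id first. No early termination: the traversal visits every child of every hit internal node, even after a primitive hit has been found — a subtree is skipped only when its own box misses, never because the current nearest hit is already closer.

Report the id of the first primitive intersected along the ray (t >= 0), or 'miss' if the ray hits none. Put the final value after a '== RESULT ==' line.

Traverse from the root:
N0 x:[-5,29/2] y:[-5,23/3] z:[-15,18] -> hit [-5,23/3], descend [3, 4, 5, 7]
  N3 x:[2,29/2] y:[-11/3,2/3] z:[4,18] -> miss, prune
  N4 x:[9,29/2] y:[8/3,7] z:[-15,-1] -> miss, prune
  N5 x:[-3/2,13/2] y:[-5,4/3] z:[-6,0] -> hit [-3/2,0] leaf, test {P0(miss), P11(miss)}
  N7 x:[-5,5] y:[4/3,23/3] z:[-1,14] -> hit [4/3,5], descend [1, 10, 12]
    N1 x:[-5,-2] y:[17/3,23/3] z:[11,14] -> miss, prune
    N10 x:[5/2,5] y:[10/3,5] z:[5,9] -> hit [5,5] leaf, test {P8@t=5}
    N12 x:[3,4] y:[4/3,10/3] z:[-1,10] -> hit [3,10/3] leaf, test {P4(miss), P12(miss)}

order=[0, 3, 4, 5, 7, 1, 10, 12]  |boxes|=8  |leaves|=3  hit=P8

== RESULT ==
8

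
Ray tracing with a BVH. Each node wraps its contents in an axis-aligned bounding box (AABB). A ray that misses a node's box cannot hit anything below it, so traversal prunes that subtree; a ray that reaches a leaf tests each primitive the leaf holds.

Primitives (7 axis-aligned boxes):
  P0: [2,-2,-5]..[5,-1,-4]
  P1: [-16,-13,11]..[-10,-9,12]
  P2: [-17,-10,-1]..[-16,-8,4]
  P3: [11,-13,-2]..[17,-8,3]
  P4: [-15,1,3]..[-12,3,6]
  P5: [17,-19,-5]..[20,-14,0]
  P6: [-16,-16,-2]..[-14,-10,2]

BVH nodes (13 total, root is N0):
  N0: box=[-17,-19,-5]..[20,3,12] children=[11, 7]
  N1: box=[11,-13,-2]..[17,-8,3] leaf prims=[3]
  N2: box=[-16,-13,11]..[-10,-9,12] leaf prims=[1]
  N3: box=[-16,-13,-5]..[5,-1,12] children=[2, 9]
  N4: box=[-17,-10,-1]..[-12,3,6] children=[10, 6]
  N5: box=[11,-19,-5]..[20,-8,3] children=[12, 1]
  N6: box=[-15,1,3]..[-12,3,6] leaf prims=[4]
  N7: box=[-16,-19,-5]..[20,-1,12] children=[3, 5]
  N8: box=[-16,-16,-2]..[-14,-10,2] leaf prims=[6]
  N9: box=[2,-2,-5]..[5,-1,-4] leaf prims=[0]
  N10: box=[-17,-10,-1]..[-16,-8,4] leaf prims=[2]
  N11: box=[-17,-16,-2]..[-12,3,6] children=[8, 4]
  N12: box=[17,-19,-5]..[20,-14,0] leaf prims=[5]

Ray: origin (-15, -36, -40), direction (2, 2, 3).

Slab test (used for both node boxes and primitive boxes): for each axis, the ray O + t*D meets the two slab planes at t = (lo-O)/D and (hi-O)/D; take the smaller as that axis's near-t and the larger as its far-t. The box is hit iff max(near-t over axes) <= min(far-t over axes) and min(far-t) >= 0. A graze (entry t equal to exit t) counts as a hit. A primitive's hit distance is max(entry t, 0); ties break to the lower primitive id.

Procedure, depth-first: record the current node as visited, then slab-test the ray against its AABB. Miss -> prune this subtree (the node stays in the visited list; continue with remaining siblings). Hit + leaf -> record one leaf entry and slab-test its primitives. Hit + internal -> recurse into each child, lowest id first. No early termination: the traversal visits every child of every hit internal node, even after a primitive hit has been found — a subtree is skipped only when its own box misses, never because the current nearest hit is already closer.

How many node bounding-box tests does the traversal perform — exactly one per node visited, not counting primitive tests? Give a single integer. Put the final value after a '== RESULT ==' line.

Trace the traversal:
N0 x:[-1,35/2] y:[17/2,39/2] z:[35/3,52/3] -> hit [35/3,52/3], descend [7, 11]
  N7 x:[-1/2,35/2] y:[17/2,35/2] z:[35/3,52/3] -> hit [35/3,52/3], descend [3, 5]
    N3 x:[-1/2,10] y:[23/2,35/2] z:[35/3,52/3] -> miss, prune
    N5 x:[13,35/2] y:[17/2,14] z:[35/3,43/3] -> hit [13,14], descend [1, 12]
      N1 x:[13,16] y:[23/2,14] z:[38/3,43/3] -> hit [13,14] leaf, test {P3@t=13}
      N12 x:[16,35/2] y:[17/2,11] z:[35/3,40/3] -> miss, prune
  N11 x:[-1,3/2] y:[10,39/2] z:[38/3,46/3] -> miss, prune

Summary -> nodes [0, 7, 3, 5, 1, 12, 11]; box-tests=7; leaf-entries=1; first=P3

== RESULT ==
7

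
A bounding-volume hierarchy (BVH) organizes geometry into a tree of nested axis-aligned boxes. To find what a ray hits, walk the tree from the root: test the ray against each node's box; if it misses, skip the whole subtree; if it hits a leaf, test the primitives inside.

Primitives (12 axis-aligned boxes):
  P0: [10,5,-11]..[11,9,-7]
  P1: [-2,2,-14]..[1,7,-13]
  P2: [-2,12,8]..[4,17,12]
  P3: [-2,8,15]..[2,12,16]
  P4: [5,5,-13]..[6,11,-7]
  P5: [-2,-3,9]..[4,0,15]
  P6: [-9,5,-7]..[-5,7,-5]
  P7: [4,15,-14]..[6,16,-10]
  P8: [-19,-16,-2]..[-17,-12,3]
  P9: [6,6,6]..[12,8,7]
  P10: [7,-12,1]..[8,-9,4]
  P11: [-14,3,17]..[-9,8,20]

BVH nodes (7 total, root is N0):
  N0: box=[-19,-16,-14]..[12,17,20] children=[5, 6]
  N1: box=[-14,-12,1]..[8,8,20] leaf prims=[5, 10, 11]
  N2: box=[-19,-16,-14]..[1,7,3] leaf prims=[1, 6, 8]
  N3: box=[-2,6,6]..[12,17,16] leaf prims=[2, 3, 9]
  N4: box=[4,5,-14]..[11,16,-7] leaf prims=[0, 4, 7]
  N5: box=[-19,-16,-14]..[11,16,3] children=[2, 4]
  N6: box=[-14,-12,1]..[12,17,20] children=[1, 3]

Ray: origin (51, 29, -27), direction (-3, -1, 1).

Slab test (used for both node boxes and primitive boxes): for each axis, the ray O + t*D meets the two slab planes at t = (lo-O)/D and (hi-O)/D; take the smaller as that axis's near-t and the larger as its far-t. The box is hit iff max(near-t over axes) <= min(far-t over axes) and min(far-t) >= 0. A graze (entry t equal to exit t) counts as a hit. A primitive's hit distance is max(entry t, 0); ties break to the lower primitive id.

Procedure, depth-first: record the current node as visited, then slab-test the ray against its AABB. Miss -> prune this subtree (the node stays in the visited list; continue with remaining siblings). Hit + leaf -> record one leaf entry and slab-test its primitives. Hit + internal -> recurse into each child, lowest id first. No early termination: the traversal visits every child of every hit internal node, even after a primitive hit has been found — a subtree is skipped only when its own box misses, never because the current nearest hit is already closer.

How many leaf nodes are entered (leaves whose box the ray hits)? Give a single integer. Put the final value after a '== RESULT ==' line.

Traverse from the root:
N0 x:[13,70/3] y:[12,45] z:[13,47] -> hit [13,70/3], descend [5, 6]
  N5 x:[40/3,70/3] y:[13,45] z:[13,30] -> hit [40/3,70/3], descend [2, 4]
    N2 x:[50/3,70/3] y:[22,45] z:[13,30] -> hit [22,70/3] leaf, test {P1(miss), P6(miss), P8(miss)}
    N4 x:[40/3,47/3] y:[13,24] z:[13,20] -> hit [40/3,47/3] leaf, test {P0(miss), P4(miss), P7(miss)}
  N6 x:[13,65/3] y:[12,41] z:[28,47] -> miss, prune

Visited [0, 5, 2, 4, 6]. Tests: 5 box, 2 leaf. Nearest: miss.

== RESULT ==
2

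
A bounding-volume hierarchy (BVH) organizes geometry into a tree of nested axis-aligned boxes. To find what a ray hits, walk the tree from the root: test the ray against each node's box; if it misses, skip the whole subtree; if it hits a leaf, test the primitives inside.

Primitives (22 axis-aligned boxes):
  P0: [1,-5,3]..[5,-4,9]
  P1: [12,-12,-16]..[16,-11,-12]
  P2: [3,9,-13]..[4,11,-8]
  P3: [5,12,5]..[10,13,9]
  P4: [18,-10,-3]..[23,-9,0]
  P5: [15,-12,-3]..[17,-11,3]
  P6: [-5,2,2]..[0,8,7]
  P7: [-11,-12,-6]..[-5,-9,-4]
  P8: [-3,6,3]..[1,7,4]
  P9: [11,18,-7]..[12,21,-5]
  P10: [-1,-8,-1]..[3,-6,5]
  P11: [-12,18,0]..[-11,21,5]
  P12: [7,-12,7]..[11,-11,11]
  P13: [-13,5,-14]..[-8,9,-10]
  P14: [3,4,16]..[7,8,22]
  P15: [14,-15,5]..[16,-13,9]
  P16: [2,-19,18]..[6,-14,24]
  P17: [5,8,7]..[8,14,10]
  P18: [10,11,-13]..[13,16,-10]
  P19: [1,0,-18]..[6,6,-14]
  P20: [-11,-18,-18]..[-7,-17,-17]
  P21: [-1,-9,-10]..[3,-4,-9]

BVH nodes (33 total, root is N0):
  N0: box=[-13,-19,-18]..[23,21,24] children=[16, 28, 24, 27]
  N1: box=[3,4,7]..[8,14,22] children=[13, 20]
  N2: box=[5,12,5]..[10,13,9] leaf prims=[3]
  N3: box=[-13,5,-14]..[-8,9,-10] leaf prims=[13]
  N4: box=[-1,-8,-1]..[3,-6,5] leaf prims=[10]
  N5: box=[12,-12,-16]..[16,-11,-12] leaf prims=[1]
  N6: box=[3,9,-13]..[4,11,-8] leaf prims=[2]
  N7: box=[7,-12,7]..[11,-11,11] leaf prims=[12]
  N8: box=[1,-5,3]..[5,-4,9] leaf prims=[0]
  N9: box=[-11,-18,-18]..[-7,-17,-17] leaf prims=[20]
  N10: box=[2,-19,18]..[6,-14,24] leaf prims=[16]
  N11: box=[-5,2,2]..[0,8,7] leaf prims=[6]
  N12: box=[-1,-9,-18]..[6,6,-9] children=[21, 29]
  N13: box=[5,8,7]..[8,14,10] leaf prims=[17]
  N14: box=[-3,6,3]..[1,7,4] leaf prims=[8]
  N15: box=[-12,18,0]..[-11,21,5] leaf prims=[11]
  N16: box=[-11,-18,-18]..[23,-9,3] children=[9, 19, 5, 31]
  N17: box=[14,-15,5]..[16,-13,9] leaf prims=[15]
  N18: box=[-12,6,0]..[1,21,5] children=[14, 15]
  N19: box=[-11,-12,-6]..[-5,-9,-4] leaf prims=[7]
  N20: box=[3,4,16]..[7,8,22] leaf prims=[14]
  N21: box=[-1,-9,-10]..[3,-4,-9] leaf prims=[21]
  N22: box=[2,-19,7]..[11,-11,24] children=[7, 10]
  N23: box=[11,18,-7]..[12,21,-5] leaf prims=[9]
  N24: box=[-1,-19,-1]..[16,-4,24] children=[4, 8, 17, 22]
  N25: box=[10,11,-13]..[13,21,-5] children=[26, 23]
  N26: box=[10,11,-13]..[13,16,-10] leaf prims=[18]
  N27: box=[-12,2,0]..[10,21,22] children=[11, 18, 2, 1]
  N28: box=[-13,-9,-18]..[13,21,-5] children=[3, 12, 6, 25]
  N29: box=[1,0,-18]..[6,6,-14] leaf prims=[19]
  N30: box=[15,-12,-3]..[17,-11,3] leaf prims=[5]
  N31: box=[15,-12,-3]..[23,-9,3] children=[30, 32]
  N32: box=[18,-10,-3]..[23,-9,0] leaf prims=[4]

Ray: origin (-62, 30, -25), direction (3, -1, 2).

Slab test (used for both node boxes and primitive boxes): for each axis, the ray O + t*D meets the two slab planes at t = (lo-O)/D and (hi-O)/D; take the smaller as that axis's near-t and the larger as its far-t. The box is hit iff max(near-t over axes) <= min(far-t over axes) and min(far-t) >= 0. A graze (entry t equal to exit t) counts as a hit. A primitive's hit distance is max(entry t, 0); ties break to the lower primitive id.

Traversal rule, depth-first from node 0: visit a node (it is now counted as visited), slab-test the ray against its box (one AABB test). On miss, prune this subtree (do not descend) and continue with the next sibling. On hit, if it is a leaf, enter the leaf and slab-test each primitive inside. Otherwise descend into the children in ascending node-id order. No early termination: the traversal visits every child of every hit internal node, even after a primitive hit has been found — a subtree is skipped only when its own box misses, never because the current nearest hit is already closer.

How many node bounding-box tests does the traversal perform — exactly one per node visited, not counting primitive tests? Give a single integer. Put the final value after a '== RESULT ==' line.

Traverse from the root:
N0 x:[49/3,85/3] y:[9,49] z:[7/2,49/2] -> hit [49/3,49/2], descend [16, 24, 27, 28]
  N16 x:[17,85/3] y:[39,48] z:[7/2,14] -> miss, prune
  N24 x:[61/3,26] y:[34,49] z:[12,49/2] -> miss, prune
  N27 x:[50/3,24] y:[9,28] z:[25/2,47/2] -> hit [50/3,47/2], descend [1, 2, 11, 18]
    N1 x:[65/3,70/3] y:[16,26] z:[16,47/2] -> hit [65/3,70/3], descend [13, 20]
      N13 x:[67/3,70/3] y:[16,22] z:[16,35/2] -> miss, prune
      N20 x:[65/3,23] y:[22,26] z:[41/2,47/2] -> hit [22,23] leaf, test {P14@t=22}
    N2 x:[67/3,24] y:[17,18] z:[15,17] -> miss, prune
    N11 x:[19,62/3] y:[22,28] z:[27/2,16] -> miss, prune
    N18 x:[50/3,21] y:[9,24] z:[25/2,15] -> miss, prune
  N28 x:[49/3,25] y:[9,39] z:[7/2,10] -> miss, prune

Visited [0, 16, 24, 27, 1, 13, 20, 2, 11, 18, 28]. Tests: 11 box, 1 leaf. Nearest: P14.

== RESULT ==
11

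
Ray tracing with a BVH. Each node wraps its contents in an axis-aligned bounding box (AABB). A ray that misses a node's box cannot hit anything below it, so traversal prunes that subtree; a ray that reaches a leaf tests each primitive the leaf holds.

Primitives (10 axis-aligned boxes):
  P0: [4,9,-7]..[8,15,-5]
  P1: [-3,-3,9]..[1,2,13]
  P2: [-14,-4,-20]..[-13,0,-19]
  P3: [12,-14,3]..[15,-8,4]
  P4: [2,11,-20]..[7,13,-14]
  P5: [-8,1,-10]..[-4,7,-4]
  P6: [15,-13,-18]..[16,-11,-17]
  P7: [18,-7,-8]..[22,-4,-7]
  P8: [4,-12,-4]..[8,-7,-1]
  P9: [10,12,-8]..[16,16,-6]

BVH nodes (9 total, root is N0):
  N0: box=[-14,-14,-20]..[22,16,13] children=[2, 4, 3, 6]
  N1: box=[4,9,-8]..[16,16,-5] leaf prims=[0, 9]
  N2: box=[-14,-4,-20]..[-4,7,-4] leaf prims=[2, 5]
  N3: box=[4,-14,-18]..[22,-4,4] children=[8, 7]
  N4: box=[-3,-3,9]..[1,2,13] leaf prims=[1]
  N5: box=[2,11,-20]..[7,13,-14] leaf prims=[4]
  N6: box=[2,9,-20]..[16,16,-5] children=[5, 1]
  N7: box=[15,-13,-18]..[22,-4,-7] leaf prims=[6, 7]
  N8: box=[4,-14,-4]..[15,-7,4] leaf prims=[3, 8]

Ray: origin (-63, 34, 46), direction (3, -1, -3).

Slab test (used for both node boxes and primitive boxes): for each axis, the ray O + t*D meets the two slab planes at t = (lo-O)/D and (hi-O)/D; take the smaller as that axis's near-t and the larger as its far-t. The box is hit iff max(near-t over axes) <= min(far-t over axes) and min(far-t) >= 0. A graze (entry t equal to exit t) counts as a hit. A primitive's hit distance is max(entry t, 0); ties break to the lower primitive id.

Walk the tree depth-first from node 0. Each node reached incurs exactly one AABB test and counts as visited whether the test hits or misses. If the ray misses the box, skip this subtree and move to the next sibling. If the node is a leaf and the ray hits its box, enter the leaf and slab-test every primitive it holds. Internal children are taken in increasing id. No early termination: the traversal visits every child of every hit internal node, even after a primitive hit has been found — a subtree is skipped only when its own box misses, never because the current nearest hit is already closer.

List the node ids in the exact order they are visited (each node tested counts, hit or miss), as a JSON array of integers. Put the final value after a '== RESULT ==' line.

Walk:
N0 x:[49/3,85/3] y:[18,48] z:[11,22] -> hit [18,22], descend [2, 3, 4, 6]
  N2 x:[49/3,59/3] y:[27,38] z:[50/3,22] -> miss, prune
  N3 x:[67/3,85/3] y:[38,48] z:[14,64/3] -> miss, prune
  N4 x:[20,64/3] y:[32,37] z:[11,37/3] -> miss, prune
  N6 x:[65/3,79/3] y:[18,25] z:[17,22] -> hit [65/3,22], descend [1, 5]
    N1 x:[67/3,79/3] y:[18,25] z:[17,18] -> miss, prune
    N5 x:[65/3,70/3] y:[21,23] z:[20,22] -> hit [65/3,22] leaf, test {P4@t=65/3}

order=[0, 2, 3, 4, 6, 1, 5]  |boxes|=7  |leaves|=1  hit=P4

== RESULT ==
[0, 2, 3, 4, 6, 1, 5]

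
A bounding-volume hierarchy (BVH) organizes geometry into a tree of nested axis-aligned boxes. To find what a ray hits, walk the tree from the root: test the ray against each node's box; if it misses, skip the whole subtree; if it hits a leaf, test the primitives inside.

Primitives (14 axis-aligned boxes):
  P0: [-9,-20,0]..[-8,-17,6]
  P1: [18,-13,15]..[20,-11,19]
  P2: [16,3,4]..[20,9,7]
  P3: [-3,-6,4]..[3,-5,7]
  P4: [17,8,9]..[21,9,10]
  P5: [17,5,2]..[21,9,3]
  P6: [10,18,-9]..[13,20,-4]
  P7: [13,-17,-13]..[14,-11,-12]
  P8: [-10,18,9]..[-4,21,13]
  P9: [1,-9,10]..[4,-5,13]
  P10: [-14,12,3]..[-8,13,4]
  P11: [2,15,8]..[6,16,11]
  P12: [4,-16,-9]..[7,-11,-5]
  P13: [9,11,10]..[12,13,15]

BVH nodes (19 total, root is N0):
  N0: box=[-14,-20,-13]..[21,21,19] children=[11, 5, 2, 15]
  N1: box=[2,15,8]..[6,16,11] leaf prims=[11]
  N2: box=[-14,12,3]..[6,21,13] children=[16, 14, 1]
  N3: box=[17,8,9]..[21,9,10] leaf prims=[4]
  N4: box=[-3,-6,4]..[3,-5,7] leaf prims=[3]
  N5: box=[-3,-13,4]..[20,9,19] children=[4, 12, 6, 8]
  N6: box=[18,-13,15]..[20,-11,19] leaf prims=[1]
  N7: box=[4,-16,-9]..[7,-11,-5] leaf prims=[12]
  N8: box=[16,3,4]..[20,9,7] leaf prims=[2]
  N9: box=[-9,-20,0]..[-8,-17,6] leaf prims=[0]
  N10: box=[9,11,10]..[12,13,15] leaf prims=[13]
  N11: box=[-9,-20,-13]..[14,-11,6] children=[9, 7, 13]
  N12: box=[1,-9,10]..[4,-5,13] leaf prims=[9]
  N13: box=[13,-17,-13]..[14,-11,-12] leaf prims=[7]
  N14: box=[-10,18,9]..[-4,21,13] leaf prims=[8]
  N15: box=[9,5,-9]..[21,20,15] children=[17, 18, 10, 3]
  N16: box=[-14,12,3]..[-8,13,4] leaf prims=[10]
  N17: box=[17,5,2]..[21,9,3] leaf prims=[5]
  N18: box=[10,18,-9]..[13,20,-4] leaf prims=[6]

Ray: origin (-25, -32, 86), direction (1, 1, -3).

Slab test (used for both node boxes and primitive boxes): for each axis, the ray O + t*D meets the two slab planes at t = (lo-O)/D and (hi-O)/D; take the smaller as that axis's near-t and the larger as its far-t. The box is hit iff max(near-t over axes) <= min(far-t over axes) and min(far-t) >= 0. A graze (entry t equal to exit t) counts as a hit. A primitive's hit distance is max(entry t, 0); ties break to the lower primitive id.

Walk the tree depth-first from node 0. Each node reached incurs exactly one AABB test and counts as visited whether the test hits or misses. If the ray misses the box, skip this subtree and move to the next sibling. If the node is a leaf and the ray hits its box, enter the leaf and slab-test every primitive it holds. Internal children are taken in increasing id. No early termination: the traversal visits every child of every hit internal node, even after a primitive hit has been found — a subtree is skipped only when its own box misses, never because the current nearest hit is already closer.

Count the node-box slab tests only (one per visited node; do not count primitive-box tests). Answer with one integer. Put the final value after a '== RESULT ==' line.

Trace the traversal:
N0 x:[11,46] y:[12,53] z:[67/3,33] -> hit [67/3,33], descend [2, 5, 11, 15]
  N2 x:[11,31] y:[44,53] z:[73/3,83/3] -> miss, prune
  N5 x:[22,45] y:[19,41] z:[67/3,82/3] -> hit [67/3,82/3], descend [4, 6, 8, 12]
    N4 x:[22,28] y:[26,27] z:[79/3,82/3] -> hit [79/3,27] leaf, test {P3@t=79/3}
    N6 x:[43,45] y:[19,21] z:[67/3,71/3] -> miss, prune
    N8 x:[41,45] y:[35,41] z:[79/3,82/3] -> miss, prune
    N12 x:[26,29] y:[23,27] z:[73/3,76/3] -> miss, prune
  N11 x:[16,39] y:[12,21] z:[80/3,33] -> miss, prune
  N15 x:[34,46] y:[37,52] z:[71/3,95/3] -> miss, prune

order=[0, 2, 5, 4, 6, 8, 12, 11, 15]  |boxes|=9  |leaves|=1  hit=P3

== RESULT ==
9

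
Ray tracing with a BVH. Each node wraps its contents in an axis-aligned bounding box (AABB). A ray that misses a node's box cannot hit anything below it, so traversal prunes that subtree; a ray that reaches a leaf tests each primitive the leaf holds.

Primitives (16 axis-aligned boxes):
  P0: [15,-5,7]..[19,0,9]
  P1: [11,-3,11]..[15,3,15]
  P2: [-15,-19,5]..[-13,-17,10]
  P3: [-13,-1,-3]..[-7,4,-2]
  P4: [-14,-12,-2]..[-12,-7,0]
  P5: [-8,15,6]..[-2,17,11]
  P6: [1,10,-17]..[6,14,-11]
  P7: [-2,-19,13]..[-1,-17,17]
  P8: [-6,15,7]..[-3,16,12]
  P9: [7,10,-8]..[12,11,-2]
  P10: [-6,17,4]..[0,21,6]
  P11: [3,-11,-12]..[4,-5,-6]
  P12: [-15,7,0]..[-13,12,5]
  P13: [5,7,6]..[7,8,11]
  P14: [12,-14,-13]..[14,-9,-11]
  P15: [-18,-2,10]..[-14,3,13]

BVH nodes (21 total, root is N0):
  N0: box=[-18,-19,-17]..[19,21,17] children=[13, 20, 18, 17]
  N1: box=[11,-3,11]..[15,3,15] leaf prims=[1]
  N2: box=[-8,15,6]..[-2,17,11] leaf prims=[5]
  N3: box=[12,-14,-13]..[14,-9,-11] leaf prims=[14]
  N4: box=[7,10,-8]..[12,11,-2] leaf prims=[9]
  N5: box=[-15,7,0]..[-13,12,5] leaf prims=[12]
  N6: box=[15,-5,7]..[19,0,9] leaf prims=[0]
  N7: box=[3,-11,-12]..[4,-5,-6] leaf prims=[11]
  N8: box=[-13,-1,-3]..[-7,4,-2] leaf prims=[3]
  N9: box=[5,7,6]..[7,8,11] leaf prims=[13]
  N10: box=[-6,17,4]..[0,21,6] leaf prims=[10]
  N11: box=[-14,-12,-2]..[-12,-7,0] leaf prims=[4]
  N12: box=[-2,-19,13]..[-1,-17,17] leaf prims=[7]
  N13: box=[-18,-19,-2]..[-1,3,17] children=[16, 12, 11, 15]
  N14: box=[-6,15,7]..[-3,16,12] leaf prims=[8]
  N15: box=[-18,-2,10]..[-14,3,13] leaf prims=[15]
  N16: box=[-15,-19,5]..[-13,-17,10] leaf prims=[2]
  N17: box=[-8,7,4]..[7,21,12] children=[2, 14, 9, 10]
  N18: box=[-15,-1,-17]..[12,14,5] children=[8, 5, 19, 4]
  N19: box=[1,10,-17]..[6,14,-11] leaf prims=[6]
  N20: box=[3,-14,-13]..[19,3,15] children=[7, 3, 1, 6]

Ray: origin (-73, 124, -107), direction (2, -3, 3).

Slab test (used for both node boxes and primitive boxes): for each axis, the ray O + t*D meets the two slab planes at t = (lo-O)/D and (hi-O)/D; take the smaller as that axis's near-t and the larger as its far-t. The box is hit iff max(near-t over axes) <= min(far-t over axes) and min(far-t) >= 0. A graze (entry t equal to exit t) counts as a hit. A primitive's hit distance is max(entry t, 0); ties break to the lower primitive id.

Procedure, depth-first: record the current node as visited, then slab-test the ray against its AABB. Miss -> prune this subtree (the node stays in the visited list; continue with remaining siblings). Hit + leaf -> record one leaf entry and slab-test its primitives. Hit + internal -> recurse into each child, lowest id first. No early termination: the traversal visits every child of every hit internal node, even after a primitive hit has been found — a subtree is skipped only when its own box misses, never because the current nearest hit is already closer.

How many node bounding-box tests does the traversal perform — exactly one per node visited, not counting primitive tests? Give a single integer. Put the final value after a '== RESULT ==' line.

Trace the traversal:
N0 x:[55/2,46] y:[103/3,143/3] z:[30,124/3] -> hit [103/3,124/3], descend [13, 17, 18, 20]
  N13 x:[55/2,36] y:[121/3,143/3] z:[35,124/3] -> miss, prune
  N17 x:[65/2,40] y:[103/3,39] z:[37,119/3] -> hit [37,39], descend [2, 9, 10, 14]
    N2 x:[65/2,71/2] y:[107/3,109/3] z:[113/3,118/3] -> miss, prune
    N9 x:[39,40] y:[116/3,39] z:[113/3,118/3] -> hit [39,39] leaf, test {P13@t=39}
    N10 x:[67/2,73/2] y:[103/3,107/3] z:[37,113/3] -> miss, prune
    N14 x:[67/2,35] y:[36,109/3] z:[38,119/3] -> miss, prune
  N18 x:[29,85/2] y:[110/3,125/3] z:[30,112/3] -> hit [110/3,112/3], descend [4, 5, 8, 19]
    N4 x:[40,85/2] y:[113/3,38] z:[33,35] -> miss, prune
    N5 x:[29,30] y:[112/3,39] z:[107/3,112/3] -> miss, prune
    N8 x:[30,33] y:[40,125/3] z:[104/3,35] -> miss, prune
    N19 x:[37,79/2] y:[110/3,38] z:[30,32] -> miss, prune
  N20 x:[38,46] y:[121/3,46] z:[94/3,122/3] -> hit [121/3,122/3], descend [1, 3, 6, 7]
    N1 x:[42,44] y:[121/3,127/3] z:[118/3,122/3] -> miss, prune
    N3 x:[85/2,87/2] y:[133/3,46] z:[94/3,32] -> miss, prune
    N6 x:[44,46] y:[124/3,43] z:[38,116/3] -> miss, prune
    N7 x:[38,77/2] y:[43,45] z:[95/3,101/3] -> miss, prune

Summary -> nodes [0, 13, 17, 2, 9, 10, 14, 18, 4, 5, 8, 19, 20, 1, 3, 6, 7]; box-tests=17; leaf-entries=1; first=P13

== RESULT ==
17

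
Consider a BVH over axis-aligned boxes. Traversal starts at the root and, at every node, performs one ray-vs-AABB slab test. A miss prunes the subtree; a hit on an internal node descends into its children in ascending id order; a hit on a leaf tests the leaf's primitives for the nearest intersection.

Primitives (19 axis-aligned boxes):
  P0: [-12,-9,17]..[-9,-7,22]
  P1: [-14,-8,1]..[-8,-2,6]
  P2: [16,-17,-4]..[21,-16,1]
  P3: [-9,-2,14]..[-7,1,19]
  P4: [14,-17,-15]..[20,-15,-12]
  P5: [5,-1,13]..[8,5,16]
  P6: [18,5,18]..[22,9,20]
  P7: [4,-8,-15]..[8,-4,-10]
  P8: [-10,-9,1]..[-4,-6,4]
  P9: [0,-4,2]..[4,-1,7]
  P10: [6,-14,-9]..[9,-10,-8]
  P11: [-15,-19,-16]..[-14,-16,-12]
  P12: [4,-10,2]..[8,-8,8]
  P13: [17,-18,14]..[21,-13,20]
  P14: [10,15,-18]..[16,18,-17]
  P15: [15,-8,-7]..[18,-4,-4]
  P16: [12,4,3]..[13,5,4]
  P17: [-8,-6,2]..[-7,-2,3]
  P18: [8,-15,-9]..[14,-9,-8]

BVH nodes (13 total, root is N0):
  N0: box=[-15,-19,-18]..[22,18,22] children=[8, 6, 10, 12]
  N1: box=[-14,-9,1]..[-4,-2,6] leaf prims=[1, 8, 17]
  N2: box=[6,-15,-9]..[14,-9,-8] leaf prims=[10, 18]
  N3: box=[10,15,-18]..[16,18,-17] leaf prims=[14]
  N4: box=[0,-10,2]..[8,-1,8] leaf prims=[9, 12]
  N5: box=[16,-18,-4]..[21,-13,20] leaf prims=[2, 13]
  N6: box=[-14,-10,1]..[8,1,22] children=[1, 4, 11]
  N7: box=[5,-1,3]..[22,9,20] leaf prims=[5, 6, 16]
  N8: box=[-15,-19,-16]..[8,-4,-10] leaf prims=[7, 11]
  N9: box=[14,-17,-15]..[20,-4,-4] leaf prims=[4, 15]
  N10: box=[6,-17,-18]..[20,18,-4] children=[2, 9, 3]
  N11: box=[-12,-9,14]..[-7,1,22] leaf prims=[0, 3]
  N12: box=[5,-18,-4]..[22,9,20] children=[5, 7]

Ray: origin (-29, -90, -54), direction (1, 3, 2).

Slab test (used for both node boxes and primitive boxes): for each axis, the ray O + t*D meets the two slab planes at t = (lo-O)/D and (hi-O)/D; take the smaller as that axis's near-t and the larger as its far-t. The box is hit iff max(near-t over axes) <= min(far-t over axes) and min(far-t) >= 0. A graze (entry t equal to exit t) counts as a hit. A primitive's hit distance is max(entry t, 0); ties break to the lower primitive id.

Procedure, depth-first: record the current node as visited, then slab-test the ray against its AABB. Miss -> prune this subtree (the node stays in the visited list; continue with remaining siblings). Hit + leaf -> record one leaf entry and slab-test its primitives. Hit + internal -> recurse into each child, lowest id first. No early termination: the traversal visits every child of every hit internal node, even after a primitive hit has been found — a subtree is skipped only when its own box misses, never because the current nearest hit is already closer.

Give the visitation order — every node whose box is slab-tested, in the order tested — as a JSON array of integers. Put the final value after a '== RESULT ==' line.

Trace the traversal:
N0 x:[14,51] y:[71/3,36] z:[18,38] -> hit [71/3,36], descend [6, 8, 10, 12]
  N6 x:[15,37] y:[80/3,91/3] z:[55/2,38] -> hit [55/2,91/3], descend [1, 4, 11]
    N1 x:[15,25] y:[27,88/3] z:[55/2,30] -> miss, prune
    N4 x:[29,37] y:[80/3,89/3] z:[28,31] -> hit [29,89/3] leaf, test {P9@t=29, P12(miss)}
    N11 x:[17,22] y:[27,91/3] z:[34,38] -> miss, prune
  N8 x:[14,37] y:[71/3,86/3] z:[19,22] -> miss, prune
  N10 x:[35,49] y:[73/3,36] z:[18,25] -> miss, prune
  N12 x:[34,51] y:[24,33] z:[25,37] -> miss, prune

Visited [0, 6, 1, 4, 11, 8, 10, 12]. Tests: 8 box, 1 leaf. Nearest: P9.

== RESULT ==
[0, 6, 1, 4, 11, 8, 10, 12]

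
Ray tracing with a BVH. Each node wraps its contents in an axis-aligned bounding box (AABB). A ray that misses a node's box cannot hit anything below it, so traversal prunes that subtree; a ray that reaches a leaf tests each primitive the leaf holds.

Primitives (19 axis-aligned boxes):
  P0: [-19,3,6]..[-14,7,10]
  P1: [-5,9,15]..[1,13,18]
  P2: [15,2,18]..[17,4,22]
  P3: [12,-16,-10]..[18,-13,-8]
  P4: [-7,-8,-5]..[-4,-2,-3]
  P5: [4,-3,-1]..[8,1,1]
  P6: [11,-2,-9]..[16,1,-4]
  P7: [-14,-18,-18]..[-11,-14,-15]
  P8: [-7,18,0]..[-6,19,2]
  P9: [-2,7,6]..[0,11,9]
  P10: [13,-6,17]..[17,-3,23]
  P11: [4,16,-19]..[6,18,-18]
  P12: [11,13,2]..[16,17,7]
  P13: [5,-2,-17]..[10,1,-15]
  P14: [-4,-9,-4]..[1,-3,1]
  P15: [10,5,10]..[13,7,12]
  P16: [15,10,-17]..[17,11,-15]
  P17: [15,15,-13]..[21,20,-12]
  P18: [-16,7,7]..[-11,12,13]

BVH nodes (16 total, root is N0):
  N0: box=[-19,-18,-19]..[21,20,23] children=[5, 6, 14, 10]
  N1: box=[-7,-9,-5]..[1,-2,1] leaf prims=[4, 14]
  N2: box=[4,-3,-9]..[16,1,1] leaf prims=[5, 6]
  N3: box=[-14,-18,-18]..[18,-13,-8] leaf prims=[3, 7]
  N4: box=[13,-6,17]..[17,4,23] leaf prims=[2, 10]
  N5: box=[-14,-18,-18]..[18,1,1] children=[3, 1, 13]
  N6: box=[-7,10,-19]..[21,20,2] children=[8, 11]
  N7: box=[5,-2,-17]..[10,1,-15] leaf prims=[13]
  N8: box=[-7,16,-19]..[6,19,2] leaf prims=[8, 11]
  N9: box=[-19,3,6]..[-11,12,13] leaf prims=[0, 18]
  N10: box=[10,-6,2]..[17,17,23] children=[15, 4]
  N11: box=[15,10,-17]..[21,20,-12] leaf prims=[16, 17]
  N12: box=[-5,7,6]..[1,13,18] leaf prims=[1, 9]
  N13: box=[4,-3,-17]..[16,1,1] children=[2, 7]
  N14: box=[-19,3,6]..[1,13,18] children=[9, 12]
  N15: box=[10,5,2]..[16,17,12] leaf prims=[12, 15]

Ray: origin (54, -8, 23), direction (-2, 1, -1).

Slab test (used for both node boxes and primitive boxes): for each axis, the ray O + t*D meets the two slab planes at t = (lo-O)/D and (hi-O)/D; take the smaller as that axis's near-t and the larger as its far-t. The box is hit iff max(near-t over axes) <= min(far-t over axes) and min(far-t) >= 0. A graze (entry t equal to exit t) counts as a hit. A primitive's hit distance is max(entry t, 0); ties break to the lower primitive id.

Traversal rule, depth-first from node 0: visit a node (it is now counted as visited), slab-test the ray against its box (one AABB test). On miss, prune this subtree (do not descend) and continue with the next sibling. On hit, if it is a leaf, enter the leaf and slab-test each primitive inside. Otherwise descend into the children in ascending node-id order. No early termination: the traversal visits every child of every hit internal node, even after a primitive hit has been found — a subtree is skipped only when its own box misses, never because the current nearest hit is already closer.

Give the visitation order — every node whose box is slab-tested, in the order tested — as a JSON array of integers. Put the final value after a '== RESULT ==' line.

Traverse from the root:
N0 x:[33/2,73/2] y:[-10,28] z:[0,42] -> hit [33/2,28], descend [5, 6, 10, 14]
  N5 x:[18,34] y:[-10,9] z:[22,41] -> miss, prune
  N6 x:[33/2,61/2] y:[18,28] z:[21,42] -> hit [21,28], descend [8, 11]
    N8 x:[24,61/2] y:[24,27] z:[21,42] -> hit [24,27] leaf, test {P8(miss), P11(miss)}
    N11 x:[33/2,39/2] y:[18,28] z:[35,40] -> miss, prune
  N10 x:[37/2,22] y:[2,25] z:[0,21] -> hit [37/2,21], descend [4, 15]
    N4 x:[37/2,41/2] y:[2,12] z:[0,6] -> miss, prune
    N15 x:[19,22] y:[13,25] z:[11,21] -> hit [19,21] leaf, test {P12@t=21, P15(miss)}
  N14 x:[53/2,73/2] y:[11,21] z:[5,17] -> miss, prune

Summary -> nodes [0, 5, 6, 8, 11, 10, 4, 15, 14]; box-tests=9; leaf-entries=2; first=P12

== RESULT ==
[0, 5, 6, 8, 11, 10, 4, 15, 14]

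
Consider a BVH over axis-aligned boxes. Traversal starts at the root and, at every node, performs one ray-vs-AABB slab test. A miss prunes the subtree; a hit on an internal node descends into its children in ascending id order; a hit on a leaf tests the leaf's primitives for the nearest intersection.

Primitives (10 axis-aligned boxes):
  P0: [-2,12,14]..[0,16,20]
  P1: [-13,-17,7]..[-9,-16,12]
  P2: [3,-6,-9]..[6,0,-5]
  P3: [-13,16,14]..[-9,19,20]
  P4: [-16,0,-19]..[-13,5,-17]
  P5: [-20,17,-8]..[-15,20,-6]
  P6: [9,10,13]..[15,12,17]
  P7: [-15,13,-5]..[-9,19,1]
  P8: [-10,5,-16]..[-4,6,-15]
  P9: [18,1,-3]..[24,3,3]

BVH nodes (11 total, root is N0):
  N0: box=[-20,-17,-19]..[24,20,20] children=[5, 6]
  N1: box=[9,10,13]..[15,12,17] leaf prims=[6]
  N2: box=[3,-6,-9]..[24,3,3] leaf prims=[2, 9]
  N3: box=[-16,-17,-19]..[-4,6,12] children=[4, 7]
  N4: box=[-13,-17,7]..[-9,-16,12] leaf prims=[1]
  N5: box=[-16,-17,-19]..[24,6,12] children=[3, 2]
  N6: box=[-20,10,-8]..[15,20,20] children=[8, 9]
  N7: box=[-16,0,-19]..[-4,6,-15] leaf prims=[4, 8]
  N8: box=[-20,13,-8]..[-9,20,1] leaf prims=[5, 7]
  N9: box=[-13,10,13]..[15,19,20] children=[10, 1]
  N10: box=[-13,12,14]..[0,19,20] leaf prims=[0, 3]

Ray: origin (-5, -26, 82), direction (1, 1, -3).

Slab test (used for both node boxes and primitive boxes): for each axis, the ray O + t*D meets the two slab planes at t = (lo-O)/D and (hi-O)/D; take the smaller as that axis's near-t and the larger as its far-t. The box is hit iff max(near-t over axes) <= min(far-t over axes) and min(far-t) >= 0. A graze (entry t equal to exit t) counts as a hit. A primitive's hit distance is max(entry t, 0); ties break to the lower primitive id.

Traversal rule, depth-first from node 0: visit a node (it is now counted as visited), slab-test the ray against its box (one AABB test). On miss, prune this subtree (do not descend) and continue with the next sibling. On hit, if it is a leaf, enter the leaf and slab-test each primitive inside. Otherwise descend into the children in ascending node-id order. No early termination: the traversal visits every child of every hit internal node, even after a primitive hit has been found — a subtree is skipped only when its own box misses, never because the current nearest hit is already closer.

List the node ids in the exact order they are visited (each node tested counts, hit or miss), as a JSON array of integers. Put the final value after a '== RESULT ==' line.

Traverse from the root:
N0 x:[-15,29] y:[9,46] z:[62/3,101/3] -> hit [62/3,29], descend [5, 6]
  N5 x:[-11,29] y:[9,32] z:[70/3,101/3] -> hit [70/3,29], descend [2, 3]
    N2 x:[8,29] y:[20,29] z:[79/3,91/3] -> hit [79/3,29] leaf, test {P2(miss), P9@t=27}
    N3 x:[-11,1] y:[9,32] z:[70/3,101/3] -> miss, prune
  N6 x:[-15,20] y:[36,46] z:[62/3,30] -> miss, prune

order=[0, 5, 2, 3, 6]  |boxes|=5  |leaves|=1  hit=P9

== RESULT ==
[0, 5, 2, 3, 6]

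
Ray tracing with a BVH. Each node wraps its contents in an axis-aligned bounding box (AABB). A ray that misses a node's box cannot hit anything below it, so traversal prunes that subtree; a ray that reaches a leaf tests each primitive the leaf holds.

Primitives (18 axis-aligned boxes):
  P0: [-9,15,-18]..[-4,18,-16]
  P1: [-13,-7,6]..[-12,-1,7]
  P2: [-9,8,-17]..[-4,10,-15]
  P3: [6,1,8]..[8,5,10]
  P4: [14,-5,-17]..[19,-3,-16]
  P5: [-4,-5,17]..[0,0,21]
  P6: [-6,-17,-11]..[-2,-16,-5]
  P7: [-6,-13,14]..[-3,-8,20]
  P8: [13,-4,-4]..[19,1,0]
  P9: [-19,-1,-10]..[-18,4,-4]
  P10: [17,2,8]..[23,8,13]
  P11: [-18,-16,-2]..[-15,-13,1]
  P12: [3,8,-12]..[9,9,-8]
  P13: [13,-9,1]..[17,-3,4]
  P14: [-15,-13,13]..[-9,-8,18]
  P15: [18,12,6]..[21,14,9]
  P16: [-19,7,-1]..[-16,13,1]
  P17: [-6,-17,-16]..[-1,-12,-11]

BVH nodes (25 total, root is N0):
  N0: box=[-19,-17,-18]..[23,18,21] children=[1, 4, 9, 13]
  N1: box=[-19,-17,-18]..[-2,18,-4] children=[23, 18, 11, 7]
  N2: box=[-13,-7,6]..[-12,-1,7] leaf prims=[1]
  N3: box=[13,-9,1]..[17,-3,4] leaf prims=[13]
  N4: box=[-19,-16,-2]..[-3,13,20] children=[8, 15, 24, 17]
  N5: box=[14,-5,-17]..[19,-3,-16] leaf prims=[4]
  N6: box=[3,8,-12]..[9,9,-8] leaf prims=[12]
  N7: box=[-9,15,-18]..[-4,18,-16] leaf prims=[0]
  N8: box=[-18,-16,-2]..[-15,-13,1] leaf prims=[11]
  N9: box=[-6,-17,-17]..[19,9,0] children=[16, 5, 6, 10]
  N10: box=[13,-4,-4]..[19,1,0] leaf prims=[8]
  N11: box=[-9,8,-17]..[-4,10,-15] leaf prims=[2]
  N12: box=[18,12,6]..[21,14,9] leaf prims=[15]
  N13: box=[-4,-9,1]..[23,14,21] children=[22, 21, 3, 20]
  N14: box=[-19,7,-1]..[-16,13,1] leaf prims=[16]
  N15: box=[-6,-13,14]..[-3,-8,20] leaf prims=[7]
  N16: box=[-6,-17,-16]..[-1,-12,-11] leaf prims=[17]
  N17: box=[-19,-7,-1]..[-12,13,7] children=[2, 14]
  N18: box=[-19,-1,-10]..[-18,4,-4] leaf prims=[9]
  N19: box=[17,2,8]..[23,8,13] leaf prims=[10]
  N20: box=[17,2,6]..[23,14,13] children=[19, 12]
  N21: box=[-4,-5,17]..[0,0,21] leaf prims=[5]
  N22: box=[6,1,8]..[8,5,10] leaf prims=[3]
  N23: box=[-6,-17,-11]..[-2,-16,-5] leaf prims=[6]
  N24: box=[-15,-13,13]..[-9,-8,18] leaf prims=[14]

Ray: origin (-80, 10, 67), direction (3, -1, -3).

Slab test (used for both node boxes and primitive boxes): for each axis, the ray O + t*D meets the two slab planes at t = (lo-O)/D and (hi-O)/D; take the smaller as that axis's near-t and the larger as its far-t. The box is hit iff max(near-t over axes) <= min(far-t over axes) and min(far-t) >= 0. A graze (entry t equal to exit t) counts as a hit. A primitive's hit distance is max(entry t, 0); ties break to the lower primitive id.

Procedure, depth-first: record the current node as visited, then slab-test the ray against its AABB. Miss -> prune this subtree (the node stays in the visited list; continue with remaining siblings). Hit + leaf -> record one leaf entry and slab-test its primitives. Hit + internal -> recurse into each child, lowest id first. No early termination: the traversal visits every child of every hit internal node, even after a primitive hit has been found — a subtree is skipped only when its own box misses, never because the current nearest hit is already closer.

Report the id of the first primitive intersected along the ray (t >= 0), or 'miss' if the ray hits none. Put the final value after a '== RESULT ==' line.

Traverse from the root:
N0 x:[61/3,103/3] y:[-8,27] z:[46/3,85/3] -> hit [61/3,27], descend [1, 4, 9, 13]
  N1 x:[61/3,26] y:[-8,27] z:[71/3,85/3] -> hit [71/3,26], descend [7, 11, 18, 23]
    N7 x:[71/3,76/3] y:[-8,-5] z:[83/3,85/3] -> miss, prune
    N11 x:[71/3,76/3] y:[0,2] z:[82/3,28] -> miss, prune
    N18 x:[61/3,62/3] y:[6,11] z:[71/3,77/3] -> miss, prune
    N23 x:[74/3,26] y:[26,27] z:[24,26] -> hit [26,26] leaf, test {P6@t=26}
  N4 x:[61/3,77/3] y:[-3,26] z:[47/3,23] -> hit [61/3,23], descend [8, 15, 17, 24]
    N8 x:[62/3,65/3] y:[23,26] z:[22,23] -> miss, prune
    N15 x:[74/3,77/3] y:[18,23] z:[47/3,53/3] -> miss, prune
    N17 x:[61/3,68/3] y:[-3,17] z:[20,68/3] -> miss, prune
    N24 x:[65/3,71/3] y:[18,23] z:[49/3,18] -> miss, prune
  N9 x:[74/3,33] y:[1,27] z:[67/3,28] -> hit [74/3,27], descend [5, 6, 10, 16]
    N5 x:[94/3,33] y:[13,15] z:[83/3,28] -> miss, prune
    N6 x:[83/3,89/3] y:[1,2] z:[25,79/3] -> miss, prune
    N10 x:[31,33] y:[9,14] z:[67/3,71/3] -> miss, prune
    N16 x:[74/3,79/3] y:[22,27] z:[26,83/3] -> hit [26,79/3] leaf, test {P17@t=26}
  N13 x:[76/3,103/3] y:[-4,19] z:[46/3,22] -> miss, prune

17 AABB tests over nodes [0, 1, 7, 11, 18, 23, 4, 8, 15, 17, 24, 9, 5, 6, 10, 16, 13]; 2 leaves entered; closest P6.

== RESULT ==
6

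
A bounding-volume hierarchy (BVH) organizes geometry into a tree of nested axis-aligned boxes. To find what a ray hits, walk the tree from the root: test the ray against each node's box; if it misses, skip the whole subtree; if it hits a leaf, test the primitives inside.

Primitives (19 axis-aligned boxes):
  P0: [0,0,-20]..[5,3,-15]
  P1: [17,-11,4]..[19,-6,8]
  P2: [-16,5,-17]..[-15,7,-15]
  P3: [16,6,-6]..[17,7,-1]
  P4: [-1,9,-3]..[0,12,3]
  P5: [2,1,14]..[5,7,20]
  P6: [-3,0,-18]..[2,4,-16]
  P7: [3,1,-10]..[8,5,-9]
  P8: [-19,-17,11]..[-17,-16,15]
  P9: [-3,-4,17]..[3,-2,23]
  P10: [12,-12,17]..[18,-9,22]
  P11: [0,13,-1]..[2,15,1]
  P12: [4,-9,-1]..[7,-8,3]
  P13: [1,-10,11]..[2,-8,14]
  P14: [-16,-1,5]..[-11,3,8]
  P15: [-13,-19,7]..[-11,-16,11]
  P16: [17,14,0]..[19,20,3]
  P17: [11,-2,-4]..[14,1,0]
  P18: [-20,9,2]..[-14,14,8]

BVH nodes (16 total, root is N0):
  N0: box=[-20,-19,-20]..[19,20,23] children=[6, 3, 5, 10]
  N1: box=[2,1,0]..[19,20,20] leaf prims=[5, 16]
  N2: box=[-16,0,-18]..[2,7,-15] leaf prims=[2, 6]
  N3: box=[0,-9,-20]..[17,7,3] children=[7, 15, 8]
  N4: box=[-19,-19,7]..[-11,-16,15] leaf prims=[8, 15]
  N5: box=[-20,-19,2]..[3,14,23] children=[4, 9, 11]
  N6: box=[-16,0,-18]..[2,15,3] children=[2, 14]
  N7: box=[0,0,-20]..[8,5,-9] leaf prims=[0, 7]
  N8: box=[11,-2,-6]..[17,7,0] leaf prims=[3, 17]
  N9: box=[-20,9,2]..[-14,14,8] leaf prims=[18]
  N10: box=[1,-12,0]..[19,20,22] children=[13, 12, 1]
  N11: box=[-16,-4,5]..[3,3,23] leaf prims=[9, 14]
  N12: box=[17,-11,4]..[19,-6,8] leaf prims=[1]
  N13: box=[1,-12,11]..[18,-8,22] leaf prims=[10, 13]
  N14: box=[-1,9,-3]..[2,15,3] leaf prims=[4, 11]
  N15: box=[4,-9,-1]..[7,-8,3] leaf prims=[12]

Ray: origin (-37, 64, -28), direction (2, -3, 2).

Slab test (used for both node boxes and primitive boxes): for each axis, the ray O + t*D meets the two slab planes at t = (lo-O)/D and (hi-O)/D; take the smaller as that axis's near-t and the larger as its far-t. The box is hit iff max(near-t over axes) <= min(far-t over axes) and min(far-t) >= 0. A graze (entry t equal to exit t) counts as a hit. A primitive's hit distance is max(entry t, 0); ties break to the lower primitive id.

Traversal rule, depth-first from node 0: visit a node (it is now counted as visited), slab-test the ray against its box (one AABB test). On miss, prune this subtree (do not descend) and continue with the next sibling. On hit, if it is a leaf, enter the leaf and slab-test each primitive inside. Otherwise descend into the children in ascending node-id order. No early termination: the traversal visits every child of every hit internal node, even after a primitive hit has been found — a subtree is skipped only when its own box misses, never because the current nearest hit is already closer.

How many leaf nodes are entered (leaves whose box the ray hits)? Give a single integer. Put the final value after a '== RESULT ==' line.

Walk:
N0 x:[17/2,28] y:[44/3,83/3] z:[4,51/2] -> hit [44/3,51/2], descend [3, 5, 6, 10]
  N3 x:[37/2,27] y:[19,73/3] z:[4,31/2] -> miss, prune
  N5 x:[17/2,20] y:[50/3,83/3] z:[15,51/2] -> hit [50/3,20], descend [4, 9, 11]
    N4 x:[9,13] y:[80/3,83/3] z:[35/2,43/2] -> miss, prune
    N9 x:[17/2,23/2] y:[50/3,55/3] z:[15,18] -> miss, prune
    N11 x:[21/2,20] y:[61/3,68/3] z:[33/2,51/2] -> miss, prune
  N6 x:[21/2,39/2] y:[49/3,64/3] z:[5,31/2] -> miss, prune
  N10 x:[19,28] y:[44/3,76/3] z:[14,25] -> hit [19,25], descend [1, 12, 13]
    N1 x:[39/2,28] y:[44/3,21] z:[14,24] -> hit [39/2,21] leaf, test {P5@t=21, P16(miss)}
    N12 x:[27,28] y:[70/3,25] z:[16,18] -> miss, prune
    N13 x:[19,55/2] y:[24,76/3] z:[39/2,25] -> hit [24,25] leaf, test {P10@t=49/2, P13(miss)}

order=[0, 3, 5, 4, 9, 11, 6, 10, 1, 12, 13]  |boxes|=11  |leaves|=2  hit=P5

== RESULT ==
2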